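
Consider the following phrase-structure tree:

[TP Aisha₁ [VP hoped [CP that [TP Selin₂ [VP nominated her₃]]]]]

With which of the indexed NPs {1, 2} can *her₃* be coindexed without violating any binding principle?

*her* is a pronoun, so Principle B applies: it must be free in its binding domain.
Binding domain of *her₃*: the embedded TP, whose subject is Selin₂.
*Aisha₁* c-commands the pronoun but from outside its binding domain, and is not c-commanded by it → coindexation permitted.
*Selin₂* c-commands the pronoun within its binding domain → coindexation would violate Principle B.

{1}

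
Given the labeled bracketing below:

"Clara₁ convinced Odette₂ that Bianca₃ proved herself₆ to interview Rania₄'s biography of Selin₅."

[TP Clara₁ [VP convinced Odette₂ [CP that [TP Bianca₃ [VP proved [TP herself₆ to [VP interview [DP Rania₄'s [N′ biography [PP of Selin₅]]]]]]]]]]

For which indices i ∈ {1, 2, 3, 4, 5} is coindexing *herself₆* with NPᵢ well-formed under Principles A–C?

*herself* is an anaphor, so Principle A applies: it must be bound in its binding domain.
Binding domain of *herself₆*: the embedded TP, whose subject is Bianca₃.
*Clara₁* c-commands the anaphor but is outside its binding domain → cannot satisfy Principle A.
*Odette₂* c-commands the anaphor but is outside its binding domain → cannot satisfy Principle A.
*Bianca₃* c-commands the anaphor within its binding domain → licit binder.
*Rania₄* does not c-command the anaphor → cannot bind it.
*Selin₅* does not c-command the anaphor → cannot bind it.

{3}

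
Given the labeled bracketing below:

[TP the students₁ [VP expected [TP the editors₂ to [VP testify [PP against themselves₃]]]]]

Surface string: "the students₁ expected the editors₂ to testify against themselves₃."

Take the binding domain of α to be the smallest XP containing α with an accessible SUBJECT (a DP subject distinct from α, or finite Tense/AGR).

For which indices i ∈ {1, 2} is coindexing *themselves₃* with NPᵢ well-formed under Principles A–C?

{2}

*themselves* is an anaphor, so Principle A applies: it must be bound in its binding domain.
Binding domain of *themselves₃*: the embedded TP, whose subject is the editors₂.
*the students₁* c-commands the anaphor but is outside its binding domain → cannot satisfy Principle A.
*the editors₂* c-commands the anaphor within its binding domain → licit binder.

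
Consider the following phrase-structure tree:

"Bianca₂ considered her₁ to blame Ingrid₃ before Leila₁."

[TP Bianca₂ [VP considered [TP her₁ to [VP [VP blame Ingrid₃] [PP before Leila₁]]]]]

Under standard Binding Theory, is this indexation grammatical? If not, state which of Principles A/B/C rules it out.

The two coindexed NPs are *her₁* and *Leila₁*.
*Leila₁* is an R-expression. Principle C requires it to be free everywhere.
*her₁* c-commands it and carries the same index.
The R-expression is bound → Principle C violation.

Principle C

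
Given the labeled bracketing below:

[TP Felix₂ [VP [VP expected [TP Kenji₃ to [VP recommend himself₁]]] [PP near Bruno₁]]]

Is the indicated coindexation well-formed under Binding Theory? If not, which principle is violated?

Principle A

The two coindexed NPs are *Bruno₁* and *himself₁*.
*himself₁* is an anaphor. Principle A requires it to be bound within its binding domain — the embedded TP, whose subject is Kenji₃.
Within that domain it is c-commanded by *Kenji₃*, which does not share its index.
*Bruno₁* does not c-command the anaphor at all.
The anaphor is unbound in its domain → Principle A violation.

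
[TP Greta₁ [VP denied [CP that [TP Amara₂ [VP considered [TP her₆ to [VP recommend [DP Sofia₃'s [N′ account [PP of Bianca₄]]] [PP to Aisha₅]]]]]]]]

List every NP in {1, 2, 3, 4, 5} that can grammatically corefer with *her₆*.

*her* is a pronoun, so Principle B applies: it must be free in its binding domain.
Binding domain of *her₆*: the embedded TP, whose subject is Amara₂.
*Greta₁* c-commands the pronoun but from outside its binding domain, and is not c-commanded by it → coindexation permitted.
*Amara₂* c-commands the pronoun within its binding domain → coindexation would violate Principle B.
*Sofia₃*: the pronoun c-commands this R-expression → coindexation would violate Principle C on *Sofia₃*.
*Bianca₄*: the pronoun c-commands this R-expression → coindexation would violate Principle C on *Bianca₄*.
*Aisha₅*: the pronoun c-commands this R-expression → coindexation would violate Principle C on *Aisha₅*.

{1}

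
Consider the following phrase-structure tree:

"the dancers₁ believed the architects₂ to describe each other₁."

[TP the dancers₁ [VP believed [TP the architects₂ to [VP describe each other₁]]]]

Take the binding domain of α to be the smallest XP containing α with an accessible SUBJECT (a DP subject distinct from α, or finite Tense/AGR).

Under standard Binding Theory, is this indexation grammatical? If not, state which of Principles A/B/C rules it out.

The two coindexed NPs are *the dancers₁* and *each other₁*.
*each other₁* is an anaphor. Principle A requires it to be bound within its binding domain — the embedded TP, whose subject is the architects₂.
Within that domain it is c-commanded by *the architects₂*, which does not share its index.
*the dancers₁* does c-command the anaphor, but from outside its binding domain.
The anaphor is unbound in its domain → Principle A violation.

Principle A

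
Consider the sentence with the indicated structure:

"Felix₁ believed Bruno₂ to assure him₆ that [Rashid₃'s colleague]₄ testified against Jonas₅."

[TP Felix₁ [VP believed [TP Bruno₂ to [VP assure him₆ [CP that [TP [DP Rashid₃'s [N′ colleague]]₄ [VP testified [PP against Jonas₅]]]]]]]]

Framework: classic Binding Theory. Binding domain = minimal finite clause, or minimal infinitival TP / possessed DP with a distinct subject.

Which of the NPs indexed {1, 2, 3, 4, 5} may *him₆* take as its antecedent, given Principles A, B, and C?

*him* is a pronoun, so Principle B applies: it must be free in its binding domain.
Binding domain of *him₆*: the embedded TP, whose subject is Bruno₂.
*Felix₁* c-commands the pronoun but from outside its binding domain, and is not c-commanded by it → coindexation permitted.
*Bruno₂* c-commands the pronoun within its binding domain → coindexation would violate Principle B.
*Rashid₃*: the pronoun c-commands this R-expression → coindexation would violate Principle C on *Rashid₃*.
*[Rashid₃'s colleague]₄*: the pronoun c-commands this R-expression → coindexation would violate Principle C on *[Rashid₃'s colleague]₄*.
*Jonas₅*: the pronoun c-commands this R-expression → coindexation would violate Principle C on *Jonas₅*.

{1}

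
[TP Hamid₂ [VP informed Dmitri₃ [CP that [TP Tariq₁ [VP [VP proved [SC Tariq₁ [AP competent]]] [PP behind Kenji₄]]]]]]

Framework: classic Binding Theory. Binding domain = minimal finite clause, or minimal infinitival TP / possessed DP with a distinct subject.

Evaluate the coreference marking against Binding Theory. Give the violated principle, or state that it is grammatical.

Principle C

The two coindexed NPs are *Tariq₁* (the lower occurrence) and *Tariq₁* (the higher occurrence).
*Tariq₁* (the lower occurrence) is an R-expression. Principle C requires it to be free everywhere.
*Tariq₁* (the higher occurrence) c-commands it and carries the same index.
The R-expression is bound → Principle C violation.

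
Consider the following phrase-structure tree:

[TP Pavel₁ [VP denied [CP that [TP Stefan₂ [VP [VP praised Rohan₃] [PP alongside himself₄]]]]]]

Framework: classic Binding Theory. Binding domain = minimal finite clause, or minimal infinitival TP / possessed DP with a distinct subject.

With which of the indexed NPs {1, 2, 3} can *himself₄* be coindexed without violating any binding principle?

*himself* is an anaphor, so Principle A applies: it must be bound in its binding domain.
Binding domain of *himself₄*: the embedded TP, whose subject is Stefan₂.
*Pavel₁* c-commands the anaphor but is outside its binding domain → cannot satisfy Principle A.
*Stefan₂* c-commands the anaphor within its binding domain → licit binder.
*Rohan₃* does not c-command the anaphor → cannot bind it.

{2}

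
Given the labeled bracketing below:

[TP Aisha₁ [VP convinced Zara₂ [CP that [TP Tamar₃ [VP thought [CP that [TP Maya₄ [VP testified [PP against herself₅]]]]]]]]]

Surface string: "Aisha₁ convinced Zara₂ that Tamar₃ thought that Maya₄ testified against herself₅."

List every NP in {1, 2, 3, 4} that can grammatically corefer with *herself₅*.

*herself* is an anaphor, so Principle A applies: it must be bound in its binding domain.
Binding domain of *herself₅*: the embedded TP, whose subject is Maya₄.
*Aisha₁* c-commands the anaphor but is outside its binding domain → cannot satisfy Principle A.
*Zara₂* c-commands the anaphor but is outside its binding domain → cannot satisfy Principle A.
*Tamar₃* c-commands the anaphor but is outside its binding domain → cannot satisfy Principle A.
*Maya₄* c-commands the anaphor within its binding domain → licit binder.

{4}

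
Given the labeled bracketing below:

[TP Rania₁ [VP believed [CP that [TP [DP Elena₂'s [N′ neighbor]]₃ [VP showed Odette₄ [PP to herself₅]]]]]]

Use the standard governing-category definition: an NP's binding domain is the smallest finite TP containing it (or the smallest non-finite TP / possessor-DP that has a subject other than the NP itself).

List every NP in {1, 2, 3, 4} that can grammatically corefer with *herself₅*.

{3, 4}

*herself* is an anaphor, so Principle A applies: it must be bound in its binding domain.
Binding domain of *herself₅*: the embedded TP, whose subject is [Elena₂'s neighbor]₃.
*Rania₁* c-commands the anaphor but is outside its binding domain → cannot satisfy Principle A.
*Elena₂* does not c-command the anaphor → cannot bind it.
*[Elena₂'s neighbor]₃* c-commands the anaphor within its binding domain → licit binder.
*Odette₄* c-commands the anaphor within its binding domain → licit binder.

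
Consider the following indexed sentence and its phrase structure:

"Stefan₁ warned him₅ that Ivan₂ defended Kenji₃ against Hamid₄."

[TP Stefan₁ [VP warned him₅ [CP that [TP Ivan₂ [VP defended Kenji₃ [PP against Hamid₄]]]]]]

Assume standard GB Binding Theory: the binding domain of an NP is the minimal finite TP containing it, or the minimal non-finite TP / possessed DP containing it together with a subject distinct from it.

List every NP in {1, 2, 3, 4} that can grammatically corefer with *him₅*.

*him* is a pronoun, so Principle B applies: it must be free in its binding domain.
Binding domain of *him₅*: the matrix TP, whose subject is Stefan₁.
*Stefan₁* c-commands the pronoun within its binding domain → coindexation would violate Principle B.
*Ivan₂*: the pronoun c-commands this R-expression → coindexation would violate Principle C on *Ivan₂*.
*Kenji₃*: the pronoun c-commands this R-expression → coindexation would violate Principle C on *Kenji₃*.
*Hamid₄*: the pronoun c-commands this R-expression → coindexation would violate Principle C on *Hamid₄*.

none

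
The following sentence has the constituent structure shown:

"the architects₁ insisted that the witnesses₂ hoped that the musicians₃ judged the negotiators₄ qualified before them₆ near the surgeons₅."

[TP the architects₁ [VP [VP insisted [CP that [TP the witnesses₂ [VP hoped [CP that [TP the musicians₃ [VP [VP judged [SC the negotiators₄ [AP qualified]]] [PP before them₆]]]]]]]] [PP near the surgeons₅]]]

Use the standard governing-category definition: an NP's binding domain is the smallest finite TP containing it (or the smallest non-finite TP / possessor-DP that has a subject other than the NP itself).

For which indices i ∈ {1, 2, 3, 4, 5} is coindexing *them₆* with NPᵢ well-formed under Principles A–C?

{1, 2, 4, 5}

*them* is a pronoun, so Principle B applies: it must be free in its binding domain.
Binding domain of *them₆*: the embedded TP, whose subject is the musicians₃.
*the architects₁* c-commands the pronoun but from outside its binding domain, and is not c-commanded by it → coindexation permitted.
*the witnesses₂* c-commands the pronoun but from outside its binding domain, and is not c-commanded by it → coindexation permitted.
*the musicians₃* c-commands the pronoun within its binding domain → coindexation would violate Principle B.
*the negotiators₄* and the pronoun do not c-command one another → neither Principle B nor Principle C is at stake; coindexation permitted.
*the surgeons₅* and the pronoun do not c-command one another → neither Principle B nor Principle C is at stake; coindexation permitted.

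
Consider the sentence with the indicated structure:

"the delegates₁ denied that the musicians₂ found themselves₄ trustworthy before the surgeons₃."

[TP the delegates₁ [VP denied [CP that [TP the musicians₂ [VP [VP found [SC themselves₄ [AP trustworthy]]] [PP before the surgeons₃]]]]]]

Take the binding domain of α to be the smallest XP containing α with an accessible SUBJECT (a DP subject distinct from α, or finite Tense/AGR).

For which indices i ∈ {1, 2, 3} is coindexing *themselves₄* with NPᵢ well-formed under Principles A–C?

*themselves* is an anaphor, so Principle A applies: it must be bound in its binding domain.
Binding domain of *themselves₄*: the embedded TP, whose subject is the musicians₂.
*the delegates₁* c-commands the anaphor but is outside its binding domain → cannot satisfy Principle A.
*the musicians₂* c-commands the anaphor within its binding domain → licit binder.
*the surgeons₃* does not c-command the anaphor → cannot bind it.

{2}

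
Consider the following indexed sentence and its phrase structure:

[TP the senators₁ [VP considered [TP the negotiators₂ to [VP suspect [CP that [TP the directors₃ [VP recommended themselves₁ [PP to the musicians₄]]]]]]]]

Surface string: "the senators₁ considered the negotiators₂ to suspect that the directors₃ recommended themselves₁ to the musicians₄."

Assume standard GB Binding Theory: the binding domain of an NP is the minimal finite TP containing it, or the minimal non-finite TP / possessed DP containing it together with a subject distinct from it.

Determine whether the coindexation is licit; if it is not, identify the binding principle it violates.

The two coindexed NPs are *the senators₁* and *themselves₁*.
*themselves₁* is an anaphor. Principle A requires it to be bound within its binding domain — the embedded TP, whose subject is the directors₃.
Within that domain it is c-commanded by *the directors₃*, which does not share its index.
*the senators₁* does c-command the anaphor, but from outside its binding domain.
The anaphor is unbound in its domain → Principle A violation.

Principle A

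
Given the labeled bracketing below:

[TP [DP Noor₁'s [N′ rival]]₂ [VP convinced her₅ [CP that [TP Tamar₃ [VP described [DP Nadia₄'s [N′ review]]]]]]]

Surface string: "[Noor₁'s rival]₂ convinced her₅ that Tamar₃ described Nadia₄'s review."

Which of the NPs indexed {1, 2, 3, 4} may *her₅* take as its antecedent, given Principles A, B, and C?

*her* is a pronoun, so Principle B applies: it must be free in its binding domain.
Binding domain of *her₅*: the matrix TP, whose subject is [Noor₁'s rival]₂.
*Noor₁* and the pronoun do not c-command one another → neither Principle B nor Principle C is at stake; coindexation permitted.
*[Noor₁'s rival]₂* c-commands the pronoun within its binding domain → coindexation would violate Principle B.
*Tamar₃*: the pronoun c-commands this R-expression → coindexation would violate Principle C on *Tamar₃*.
*Nadia₄*: the pronoun c-commands this R-expression → coindexation would violate Principle C on *Nadia₄*.

{1}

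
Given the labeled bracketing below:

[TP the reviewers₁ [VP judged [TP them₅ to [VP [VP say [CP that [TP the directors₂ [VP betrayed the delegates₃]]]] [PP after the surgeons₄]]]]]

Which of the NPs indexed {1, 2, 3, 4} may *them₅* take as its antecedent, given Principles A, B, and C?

*them* is a pronoun, so Principle B applies: it must be free in its binding domain.
Binding domain of *them₅*: the matrix TP, whose subject is the reviewers₁.
*the reviewers₁* c-commands the pronoun within its binding domain → coindexation would violate Principle B.
*the directors₂*: the pronoun c-commands this R-expression → coindexation would violate Principle C on *the directors₂*.
*the delegates₃*: the pronoun c-commands this R-expression → coindexation would violate Principle C on *the delegates₃*.
*the surgeons₄*: the pronoun c-commands this R-expression → coindexation would violate Principle C on *the surgeons₄*.

none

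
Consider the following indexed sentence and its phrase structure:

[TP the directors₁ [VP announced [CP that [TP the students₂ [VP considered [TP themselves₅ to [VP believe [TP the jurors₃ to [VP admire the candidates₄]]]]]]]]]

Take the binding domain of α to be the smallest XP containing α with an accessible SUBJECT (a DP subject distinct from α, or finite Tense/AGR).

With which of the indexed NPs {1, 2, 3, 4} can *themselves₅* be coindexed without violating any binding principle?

*themselves* is an anaphor, so Principle A applies: it must be bound in its binding domain.
Binding domain of *themselves₅*: the embedded TP, whose subject is the students₂.
*the directors₁* c-commands the anaphor but is outside its binding domain → cannot satisfy Principle A.
*the students₂* c-commands the anaphor within its binding domain → licit binder.
*the jurors₃* does not c-command the anaphor → cannot bind it.
*the candidates₄* does not c-command the anaphor → cannot bind it.

{2}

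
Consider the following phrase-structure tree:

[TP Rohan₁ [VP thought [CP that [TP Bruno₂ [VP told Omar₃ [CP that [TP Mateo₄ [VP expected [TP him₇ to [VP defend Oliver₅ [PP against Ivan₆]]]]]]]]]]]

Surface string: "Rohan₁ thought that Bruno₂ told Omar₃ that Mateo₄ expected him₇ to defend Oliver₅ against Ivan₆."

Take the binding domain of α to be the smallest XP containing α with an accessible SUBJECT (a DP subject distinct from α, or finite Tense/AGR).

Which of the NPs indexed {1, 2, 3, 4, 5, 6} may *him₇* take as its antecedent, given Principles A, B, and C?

*him* is a pronoun, so Principle B applies: it must be free in its binding domain.
Binding domain of *him₇*: the embedded TP, whose subject is Mateo₄.
*Rohan₁* c-commands the pronoun but from outside its binding domain, and is not c-commanded by it → coindexation permitted.
*Bruno₂* c-commands the pronoun but from outside its binding domain, and is not c-commanded by it → coindexation permitted.
*Omar₃* c-commands the pronoun but from outside its binding domain, and is not c-commanded by it → coindexation permitted.
*Mateo₄* c-commands the pronoun within its binding domain → coindexation would violate Principle B.
*Oliver₅*: the pronoun c-commands this R-expression → coindexation would violate Principle C on *Oliver₅*.
*Ivan₆*: the pronoun c-commands this R-expression → coindexation would violate Principle C on *Ivan₆*.

{1, 2, 3}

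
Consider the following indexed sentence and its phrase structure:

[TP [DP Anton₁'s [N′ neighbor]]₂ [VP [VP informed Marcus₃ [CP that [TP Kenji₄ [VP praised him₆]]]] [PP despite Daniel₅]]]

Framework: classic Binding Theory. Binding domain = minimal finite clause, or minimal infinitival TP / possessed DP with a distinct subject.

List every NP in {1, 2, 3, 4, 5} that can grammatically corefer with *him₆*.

*him* is a pronoun, so Principle B applies: it must be free in its binding domain.
Binding domain of *him₆*: the embedded TP, whose subject is Kenji₄.
*Anton₁* and the pronoun do not c-command one another → neither Principle B nor Principle C is at stake; coindexation permitted.
*[Anton₁'s neighbor]₂* c-commands the pronoun but from outside its binding domain, and is not c-commanded by it → coindexation permitted.
*Marcus₃* c-commands the pronoun but from outside its binding domain, and is not c-commanded by it → coindexation permitted.
*Kenji₄* c-commands the pronoun within its binding domain → coindexation would violate Principle B.
*Daniel₅* and the pronoun do not c-command one another → neither Principle B nor Principle C is at stake; coindexation permitted.

{1, 2, 3, 5}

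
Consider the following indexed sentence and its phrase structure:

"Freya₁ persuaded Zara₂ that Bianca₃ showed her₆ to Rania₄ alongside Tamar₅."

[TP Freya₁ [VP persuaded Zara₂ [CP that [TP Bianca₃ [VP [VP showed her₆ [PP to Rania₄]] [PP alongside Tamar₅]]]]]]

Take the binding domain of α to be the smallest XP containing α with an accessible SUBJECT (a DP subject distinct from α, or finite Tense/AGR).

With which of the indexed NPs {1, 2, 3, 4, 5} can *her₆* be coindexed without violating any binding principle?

*her* is a pronoun, so Principle B applies: it must be free in its binding domain.
Binding domain of *her₆*: the embedded TP, whose subject is Bianca₃.
*Freya₁* c-commands the pronoun but from outside its binding domain, and is not c-commanded by it → coindexation permitted.
*Zara₂* c-commands the pronoun but from outside its binding domain, and is not c-commanded by it → coindexation permitted.
*Bianca₃* c-commands the pronoun within its binding domain → coindexation would violate Principle B.
*Rania₄*: the pronoun c-commands this R-expression → coindexation would violate Principle C on *Rania₄*.
*Tamar₅* and the pronoun do not c-command one another → neither Principle B nor Principle C is at stake; coindexation permitted.

{1, 2, 5}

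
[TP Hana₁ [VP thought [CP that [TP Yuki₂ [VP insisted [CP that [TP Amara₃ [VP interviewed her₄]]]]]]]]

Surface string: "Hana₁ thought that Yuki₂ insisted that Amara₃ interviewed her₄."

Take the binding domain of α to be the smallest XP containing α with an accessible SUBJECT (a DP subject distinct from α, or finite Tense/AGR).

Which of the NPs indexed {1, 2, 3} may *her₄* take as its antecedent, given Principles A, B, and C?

{1, 2}

*her* is a pronoun, so Principle B applies: it must be free in its binding domain.
Binding domain of *her₄*: the embedded TP, whose subject is Amara₃.
*Hana₁* c-commands the pronoun but from outside its binding domain, and is not c-commanded by it → coindexation permitted.
*Yuki₂* c-commands the pronoun but from outside its binding domain, and is not c-commanded by it → coindexation permitted.
*Amara₃* c-commands the pronoun within its binding domain → coindexation would violate Principle B.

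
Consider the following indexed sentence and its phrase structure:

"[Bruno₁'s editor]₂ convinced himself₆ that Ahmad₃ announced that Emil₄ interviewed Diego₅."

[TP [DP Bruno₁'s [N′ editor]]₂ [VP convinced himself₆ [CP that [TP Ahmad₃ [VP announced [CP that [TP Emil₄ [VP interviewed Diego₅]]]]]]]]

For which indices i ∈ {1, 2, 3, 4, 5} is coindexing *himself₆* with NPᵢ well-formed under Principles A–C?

{2}

*himself* is an anaphor, so Principle A applies: it must be bound in its binding domain.
Binding domain of *himself₆*: the matrix TP, whose subject is [Bruno₁'s editor]₂.
*Bruno₁* does not c-command the anaphor → cannot bind it.
*[Bruno₁'s editor]₂* c-commands the anaphor within its binding domain → licit binder.
*Ahmad₃* does not c-command the anaphor → cannot bind it.
*Emil₄* does not c-command the anaphor → cannot bind it.
*Diego₅* does not c-command the anaphor → cannot bind it.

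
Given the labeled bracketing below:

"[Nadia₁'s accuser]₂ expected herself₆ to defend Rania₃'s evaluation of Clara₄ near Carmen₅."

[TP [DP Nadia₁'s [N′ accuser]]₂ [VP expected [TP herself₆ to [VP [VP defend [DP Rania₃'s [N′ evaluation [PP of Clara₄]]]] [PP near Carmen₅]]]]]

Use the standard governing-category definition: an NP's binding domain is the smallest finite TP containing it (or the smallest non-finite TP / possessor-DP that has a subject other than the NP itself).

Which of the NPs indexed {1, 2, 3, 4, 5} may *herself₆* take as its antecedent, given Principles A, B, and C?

{2}

*herself* is an anaphor, so Principle A applies: it must be bound in its binding domain.
Binding domain of *herself₆*: the matrix TP, whose subject is [Nadia₁'s accuser]₂.
*Nadia₁* does not c-command the anaphor → cannot bind it.
*[Nadia₁'s accuser]₂* c-commands the anaphor within its binding domain → licit binder.
*Rania₃* does not c-command the anaphor → cannot bind it.
*Clara₄* does not c-command the anaphor → cannot bind it.
*Carmen₅* does not c-command the anaphor → cannot bind it.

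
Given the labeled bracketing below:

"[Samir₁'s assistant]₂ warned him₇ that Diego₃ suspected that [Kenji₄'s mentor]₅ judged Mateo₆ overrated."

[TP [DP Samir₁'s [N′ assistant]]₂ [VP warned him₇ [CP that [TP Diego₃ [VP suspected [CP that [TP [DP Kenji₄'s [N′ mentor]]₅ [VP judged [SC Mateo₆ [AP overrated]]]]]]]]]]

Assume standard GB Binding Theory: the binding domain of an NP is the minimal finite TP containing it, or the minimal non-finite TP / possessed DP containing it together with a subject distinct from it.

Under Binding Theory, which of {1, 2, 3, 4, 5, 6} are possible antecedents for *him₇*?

*him* is a pronoun, so Principle B applies: it must be free in its binding domain.
Binding domain of *him₇*: the matrix TP, whose subject is [Samir₁'s assistant]₂.
*Samir₁* and the pronoun do not c-command one another → neither Principle B nor Principle C is at stake; coindexation permitted.
*[Samir₁'s assistant]₂* c-commands the pronoun within its binding domain → coindexation would violate Principle B.
*Diego₃*: the pronoun c-commands this R-expression → coindexation would violate Principle C on *Diego₃*.
*Kenji₄*: the pronoun c-commands this R-expression → coindexation would violate Principle C on *Kenji₄*.
*[Kenji₄'s mentor]₅*: the pronoun c-commands this R-expression → coindexation would violate Principle C on *[Kenji₄'s mentor]₅*.
*Mateo₆*: the pronoun c-commands this R-expression → coindexation would violate Principle C on *Mateo₆*.

{1}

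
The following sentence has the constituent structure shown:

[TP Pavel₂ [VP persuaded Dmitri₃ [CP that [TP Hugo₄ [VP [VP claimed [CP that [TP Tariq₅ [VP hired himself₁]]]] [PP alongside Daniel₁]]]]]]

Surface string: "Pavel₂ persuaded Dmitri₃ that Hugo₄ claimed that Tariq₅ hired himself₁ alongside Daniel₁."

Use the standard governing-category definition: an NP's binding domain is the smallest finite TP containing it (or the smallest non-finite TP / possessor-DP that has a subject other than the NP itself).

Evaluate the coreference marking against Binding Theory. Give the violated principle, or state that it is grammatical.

Principle A

The two coindexed NPs are *Daniel₁* and *himself₁*.
*himself₁* is an anaphor. Principle A requires it to be bound within its binding domain — the embedded TP, whose subject is Tariq₅.
Within that domain it is c-commanded by *Tariq₅*, which does not share its index.
*Daniel₁* does not c-command the anaphor at all.
The anaphor is unbound in its domain → Principle A violation.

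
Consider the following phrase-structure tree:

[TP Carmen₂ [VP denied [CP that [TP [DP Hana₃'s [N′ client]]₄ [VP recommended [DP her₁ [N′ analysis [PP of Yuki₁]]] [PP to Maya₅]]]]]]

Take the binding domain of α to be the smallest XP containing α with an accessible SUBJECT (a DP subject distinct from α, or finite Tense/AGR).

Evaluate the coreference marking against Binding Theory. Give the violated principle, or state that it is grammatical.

The two coindexed NPs are *her₁* and *Yuki₁*.
*Yuki₁* is an R-expression. Principle C requires it to be free everywhere.
*her₁* c-commands it and carries the same index.
The R-expression is bound → Principle C violation.

Principle C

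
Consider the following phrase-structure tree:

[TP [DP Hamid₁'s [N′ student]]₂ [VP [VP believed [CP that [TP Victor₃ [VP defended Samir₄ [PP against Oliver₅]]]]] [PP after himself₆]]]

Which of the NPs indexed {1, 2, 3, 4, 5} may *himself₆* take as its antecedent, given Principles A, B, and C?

{2}

*himself* is an anaphor, so Principle A applies: it must be bound in its binding domain.
Binding domain of *himself₆*: the matrix TP, whose subject is [Hamid₁'s student]₂.
*Hamid₁* does not c-command the anaphor → cannot bind it.
*[Hamid₁'s student]₂* c-commands the anaphor within its binding domain → licit binder.
*Victor₃* does not c-command the anaphor → cannot bind it.
*Samir₄* does not c-command the anaphor → cannot bind it.
*Oliver₅* does not c-command the anaphor → cannot bind it.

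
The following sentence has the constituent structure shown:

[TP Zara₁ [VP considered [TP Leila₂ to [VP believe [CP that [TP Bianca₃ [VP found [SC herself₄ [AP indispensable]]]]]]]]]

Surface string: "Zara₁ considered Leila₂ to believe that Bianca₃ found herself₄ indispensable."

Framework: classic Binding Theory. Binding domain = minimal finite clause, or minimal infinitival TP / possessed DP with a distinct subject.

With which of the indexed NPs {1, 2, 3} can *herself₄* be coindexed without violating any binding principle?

{3}

*herself* is an anaphor, so Principle A applies: it must be bound in its binding domain.
Binding domain of *herself₄*: the embedded TP, whose subject is Bianca₃.
*Zara₁* c-commands the anaphor but is outside its binding domain → cannot satisfy Principle A.
*Leila₂* c-commands the anaphor but is outside its binding domain → cannot satisfy Principle A.
*Bianca₃* c-commands the anaphor within its binding domain → licit binder.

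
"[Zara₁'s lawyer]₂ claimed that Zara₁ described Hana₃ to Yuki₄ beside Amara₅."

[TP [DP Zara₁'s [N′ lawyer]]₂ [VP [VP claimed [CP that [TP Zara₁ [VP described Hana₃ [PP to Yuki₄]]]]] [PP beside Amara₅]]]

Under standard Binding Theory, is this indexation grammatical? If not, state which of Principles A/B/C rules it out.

The two coindexed NPs are *Zara₁* and *Zara₁*.
*Zara₁* is an R-expression; no coindexed NP c-commands it, so Principle C holds.
*Zara₁* is an R-expression; *Zara₁* does not c-command it, and no other NP shares its index, so Principle C is satisfied.
All principles are respected.

grammatical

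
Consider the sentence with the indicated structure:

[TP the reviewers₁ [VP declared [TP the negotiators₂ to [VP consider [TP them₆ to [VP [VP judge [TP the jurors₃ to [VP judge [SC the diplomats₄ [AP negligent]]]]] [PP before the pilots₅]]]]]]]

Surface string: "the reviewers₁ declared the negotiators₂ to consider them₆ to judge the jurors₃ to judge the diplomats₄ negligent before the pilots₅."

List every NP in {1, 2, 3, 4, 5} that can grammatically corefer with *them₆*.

{1}

*them* is a pronoun, so Principle B applies: it must be free in its binding domain.
Binding domain of *them₆*: the embedded TP, whose subject is the negotiators₂.
*the reviewers₁* c-commands the pronoun but from outside its binding domain, and is not c-commanded by it → coindexation permitted.
*the negotiators₂* c-commands the pronoun within its binding domain → coindexation would violate Principle B.
*the jurors₃*: the pronoun c-commands this R-expression → coindexation would violate Principle C on *the jurors₃*.
*the diplomats₄*: the pronoun c-commands this R-expression → coindexation would violate Principle C on *the diplomats₄*.
*the pilots₅*: the pronoun c-commands this R-expression → coindexation would violate Principle C on *the pilots₅*.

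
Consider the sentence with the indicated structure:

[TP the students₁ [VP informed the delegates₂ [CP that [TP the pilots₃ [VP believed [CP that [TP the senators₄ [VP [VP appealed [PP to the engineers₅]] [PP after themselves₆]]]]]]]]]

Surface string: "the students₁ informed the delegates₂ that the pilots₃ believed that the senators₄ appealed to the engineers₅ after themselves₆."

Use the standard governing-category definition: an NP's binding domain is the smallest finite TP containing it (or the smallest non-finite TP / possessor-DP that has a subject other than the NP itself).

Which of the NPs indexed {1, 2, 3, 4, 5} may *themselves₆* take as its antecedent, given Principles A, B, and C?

*themselves* is an anaphor, so Principle A applies: it must be bound in its binding domain.
Binding domain of *themselves₆*: the embedded TP, whose subject is the senators₄.
*the students₁* c-commands the anaphor but is outside its binding domain → cannot satisfy Principle A.
*the delegates₂* c-commands the anaphor but is outside its binding domain → cannot satisfy Principle A.
*the pilots₃* c-commands the anaphor but is outside its binding domain → cannot satisfy Principle A.
*the senators₄* c-commands the anaphor within its binding domain → licit binder.
*the engineers₅* does not c-command the anaphor → cannot bind it.

{4}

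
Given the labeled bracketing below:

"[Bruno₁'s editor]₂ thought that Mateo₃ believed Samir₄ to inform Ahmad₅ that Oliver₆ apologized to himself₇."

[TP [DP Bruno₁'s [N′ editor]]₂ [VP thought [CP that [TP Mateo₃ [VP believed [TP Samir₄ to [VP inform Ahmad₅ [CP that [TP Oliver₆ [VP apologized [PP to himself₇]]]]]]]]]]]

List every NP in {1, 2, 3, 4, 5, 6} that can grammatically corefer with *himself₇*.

{6}

*himself* is an anaphor, so Principle A applies: it must be bound in its binding domain.
Binding domain of *himself₇*: the embedded TP, whose subject is Oliver₆.
*Bruno₁* does not c-command the anaphor → cannot bind it.
*[Bruno₁'s editor]₂* c-commands the anaphor but is outside its binding domain → cannot satisfy Principle A.
*Mateo₃* c-commands the anaphor but is outside its binding domain → cannot satisfy Principle A.
*Samir₄* c-commands the anaphor but is outside its binding domain → cannot satisfy Principle A.
*Ahmad₅* c-commands the anaphor but is outside its binding domain → cannot satisfy Principle A.
*Oliver₆* c-commands the anaphor within its binding domain → licit binder.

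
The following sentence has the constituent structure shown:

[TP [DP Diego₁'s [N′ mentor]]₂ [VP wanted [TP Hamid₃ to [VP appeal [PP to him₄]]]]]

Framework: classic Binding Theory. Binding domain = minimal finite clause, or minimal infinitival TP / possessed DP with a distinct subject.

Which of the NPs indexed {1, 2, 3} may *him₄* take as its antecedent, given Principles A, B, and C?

{1, 2}

*him* is a pronoun, so Principle B applies: it must be free in its binding domain.
Binding domain of *him₄*: the embedded TP, whose subject is Hamid₃.
*Diego₁* and the pronoun do not c-command one another → neither Principle B nor Principle C is at stake; coindexation permitted.
*[Diego₁'s mentor]₂* c-commands the pronoun but from outside its binding domain, and is not c-commanded by it → coindexation permitted.
*Hamid₃* c-commands the pronoun within its binding domain → coindexation would violate Principle B.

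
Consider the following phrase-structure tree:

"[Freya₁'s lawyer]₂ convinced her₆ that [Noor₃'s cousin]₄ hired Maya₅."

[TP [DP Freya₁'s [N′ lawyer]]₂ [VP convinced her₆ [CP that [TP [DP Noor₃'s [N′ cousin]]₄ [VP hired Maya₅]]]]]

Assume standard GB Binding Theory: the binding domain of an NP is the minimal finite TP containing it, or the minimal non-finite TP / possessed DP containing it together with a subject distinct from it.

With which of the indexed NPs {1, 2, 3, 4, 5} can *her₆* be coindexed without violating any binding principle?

*her* is a pronoun, so Principle B applies: it must be free in its binding domain.
Binding domain of *her₆*: the matrix TP, whose subject is [Freya₁'s lawyer]₂.
*Freya₁* and the pronoun do not c-command one another → neither Principle B nor Principle C is at stake; coindexation permitted.
*[Freya₁'s lawyer]₂* c-commands the pronoun within its binding domain → coindexation would violate Principle B.
*Noor₃*: the pronoun c-commands this R-expression → coindexation would violate Principle C on *Noor₃*.
*[Noor₃'s cousin]₄*: the pronoun c-commands this R-expression → coindexation would violate Principle C on *[Noor₃'s cousin]₄*.
*Maya₅*: the pronoun c-commands this R-expression → coindexation would violate Principle C on *Maya₅*.

{1}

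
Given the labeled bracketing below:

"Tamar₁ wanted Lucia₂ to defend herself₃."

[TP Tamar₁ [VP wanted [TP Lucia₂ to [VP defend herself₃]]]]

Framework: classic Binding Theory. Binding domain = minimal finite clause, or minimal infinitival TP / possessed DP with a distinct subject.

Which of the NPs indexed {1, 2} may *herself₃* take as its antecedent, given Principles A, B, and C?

{2}

*herself* is an anaphor, so Principle A applies: it must be bound in its binding domain.
Binding domain of *herself₃*: the embedded TP, whose subject is Lucia₂.
*Tamar₁* c-commands the anaphor but is outside its binding domain → cannot satisfy Principle A.
*Lucia₂* c-commands the anaphor within its binding domain → licit binder.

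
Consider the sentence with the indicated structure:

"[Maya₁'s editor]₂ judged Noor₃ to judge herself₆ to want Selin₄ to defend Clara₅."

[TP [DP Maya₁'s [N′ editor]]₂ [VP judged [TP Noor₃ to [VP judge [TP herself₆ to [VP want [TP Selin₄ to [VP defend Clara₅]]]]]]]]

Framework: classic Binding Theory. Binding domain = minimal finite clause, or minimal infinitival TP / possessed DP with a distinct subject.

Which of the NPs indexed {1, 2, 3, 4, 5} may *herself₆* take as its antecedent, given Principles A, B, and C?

{3}

*herself* is an anaphor, so Principle A applies: it must be bound in its binding domain.
Binding domain of *herself₆*: the embedded TP, whose subject is Noor₃.
*Maya₁* does not c-command the anaphor → cannot bind it.
*[Maya₁'s editor]₂* c-commands the anaphor but is outside its binding domain → cannot satisfy Principle A.
*Noor₃* c-commands the anaphor within its binding domain → licit binder.
*Selin₄* does not c-command the anaphor → cannot bind it.
*Clara₅* does not c-command the anaphor → cannot bind it.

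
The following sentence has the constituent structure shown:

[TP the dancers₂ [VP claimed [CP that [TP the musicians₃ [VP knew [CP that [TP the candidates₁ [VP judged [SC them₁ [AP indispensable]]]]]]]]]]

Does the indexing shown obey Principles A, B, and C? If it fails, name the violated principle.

Principle B

The two coindexed NPs are *the candidates₁* and *them₁*.
*them₁* is a pronoun. Its binding domain is the embedded TP, whose subject is the candidates₁.
*the candidates₁* c-commands it within that domain and carries the same index.
The pronoun is locally bound → Principle B violation.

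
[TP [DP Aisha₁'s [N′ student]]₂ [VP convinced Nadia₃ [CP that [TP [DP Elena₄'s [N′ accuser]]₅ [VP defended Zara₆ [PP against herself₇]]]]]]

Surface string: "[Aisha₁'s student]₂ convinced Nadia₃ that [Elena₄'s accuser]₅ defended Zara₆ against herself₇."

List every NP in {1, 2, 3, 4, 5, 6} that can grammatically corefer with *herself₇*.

{5, 6}

*herself* is an anaphor, so Principle A applies: it must be bound in its binding domain.
Binding domain of *herself₇*: the embedded TP, whose subject is [Elena₄'s accuser]₅.
*Aisha₁* does not c-command the anaphor → cannot bind it.
*[Aisha₁'s student]₂* c-commands the anaphor but is outside its binding domain → cannot satisfy Principle A.
*Nadia₃* c-commands the anaphor but is outside its binding domain → cannot satisfy Principle A.
*Elena₄* does not c-command the anaphor → cannot bind it.
*[Elena₄'s accuser]₅* c-commands the anaphor within its binding domain → licit binder.
*Zara₆* c-commands the anaphor within its binding domain → licit binder.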